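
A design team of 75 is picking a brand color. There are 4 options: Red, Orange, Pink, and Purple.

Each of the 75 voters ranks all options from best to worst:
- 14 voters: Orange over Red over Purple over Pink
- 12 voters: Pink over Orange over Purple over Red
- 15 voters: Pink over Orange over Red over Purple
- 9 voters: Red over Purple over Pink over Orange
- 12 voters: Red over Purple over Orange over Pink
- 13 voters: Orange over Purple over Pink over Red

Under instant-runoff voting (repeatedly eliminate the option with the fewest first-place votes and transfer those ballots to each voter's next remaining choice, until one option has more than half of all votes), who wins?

Round 1: Red 21, Orange 27, Pink 27, Purple 0. Purple eliminated.
Round 2: Red 21, Orange 27, Pink 27. Red eliminated.
Round 3: Orange 39, Pink 36. Orange has a majority (≥38).

Orange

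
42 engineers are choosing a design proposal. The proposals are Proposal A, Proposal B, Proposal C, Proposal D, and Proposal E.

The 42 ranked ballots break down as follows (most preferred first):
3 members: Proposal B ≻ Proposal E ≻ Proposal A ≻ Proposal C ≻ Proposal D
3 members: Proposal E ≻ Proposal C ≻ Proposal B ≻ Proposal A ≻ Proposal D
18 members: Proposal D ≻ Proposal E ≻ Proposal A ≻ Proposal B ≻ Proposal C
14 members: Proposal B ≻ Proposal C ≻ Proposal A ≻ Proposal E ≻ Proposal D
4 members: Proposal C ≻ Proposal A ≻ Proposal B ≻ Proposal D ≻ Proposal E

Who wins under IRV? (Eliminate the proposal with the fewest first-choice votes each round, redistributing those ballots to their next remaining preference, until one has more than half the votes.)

Round 1: Proposal A 0, Proposal B 17, Proposal C 4, Proposal D 18, Proposal E 3. Proposal A eliminated.
Round 2: Proposal B 17, Proposal C 4, Proposal D 18, Proposal E 3. Proposal E eliminated.
Round 3: Proposal B 17, Proposal C 7, Proposal D 18. Proposal C eliminated.
Round 4: Proposal B 24, Proposal D 18. Proposal B has a majority (≥22).

Proposal B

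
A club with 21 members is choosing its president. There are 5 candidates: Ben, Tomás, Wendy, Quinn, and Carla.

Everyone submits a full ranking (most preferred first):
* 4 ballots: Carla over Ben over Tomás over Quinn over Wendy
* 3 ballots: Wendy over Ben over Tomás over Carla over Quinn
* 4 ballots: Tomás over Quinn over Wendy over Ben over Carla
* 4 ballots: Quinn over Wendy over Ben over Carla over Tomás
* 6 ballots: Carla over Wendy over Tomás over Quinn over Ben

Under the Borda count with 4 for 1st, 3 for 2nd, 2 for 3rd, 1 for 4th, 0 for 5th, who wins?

Wendy

Ben: 4×3 + 3×3 + 4×1 + 4×2 + 6×0 = 33
Tomás: 4×2 + 3×2 + 4×4 + 4×0 + 6×2 = 42
Wendy: 4×0 + 3×4 + 4×2 + 4×3 + 6×3 = 50
Quinn: 4×1 + 3×0 + 4×3 + 4×4 + 6×1 = 38
Carla: 4×4 + 3×1 + 4×0 + 4×1 + 6×4 = 47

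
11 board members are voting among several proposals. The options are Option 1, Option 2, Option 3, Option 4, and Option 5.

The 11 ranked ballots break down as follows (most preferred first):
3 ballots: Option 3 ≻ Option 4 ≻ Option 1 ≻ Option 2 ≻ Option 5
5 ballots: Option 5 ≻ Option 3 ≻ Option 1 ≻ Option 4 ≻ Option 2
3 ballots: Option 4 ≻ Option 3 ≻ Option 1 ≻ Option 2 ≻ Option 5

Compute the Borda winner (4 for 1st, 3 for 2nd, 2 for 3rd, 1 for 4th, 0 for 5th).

Option 3

Option 1: 3×2 + 5×2 + 3×2 = 22
Option 2: 3×1 + 5×0 + 3×1 = 6
Option 3: 3×4 + 5×3 + 3×3 = 36
Option 4: 3×3 + 5×1 + 3×4 = 26
Option 5: 3×0 + 5×4 + 3×0 = 20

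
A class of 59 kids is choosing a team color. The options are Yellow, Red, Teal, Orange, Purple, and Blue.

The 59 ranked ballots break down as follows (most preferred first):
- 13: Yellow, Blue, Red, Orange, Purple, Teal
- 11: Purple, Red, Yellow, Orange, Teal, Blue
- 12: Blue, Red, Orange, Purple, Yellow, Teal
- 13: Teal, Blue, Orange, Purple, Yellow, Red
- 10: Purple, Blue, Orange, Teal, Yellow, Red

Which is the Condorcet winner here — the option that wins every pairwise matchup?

Blue vs Yellow: 35–24
Blue vs Red: 48–11
Blue vs Teal: 35–24
Blue vs Orange: 48–11
Blue vs Purple: 38–21
Blue beats every other option.

Blue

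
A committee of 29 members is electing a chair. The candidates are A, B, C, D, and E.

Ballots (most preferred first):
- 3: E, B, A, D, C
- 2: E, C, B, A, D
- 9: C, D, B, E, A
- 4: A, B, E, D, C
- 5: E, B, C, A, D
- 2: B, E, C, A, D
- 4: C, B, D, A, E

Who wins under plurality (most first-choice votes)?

First-place votes: A 4, B 2, C 13, D 0, E 10.

C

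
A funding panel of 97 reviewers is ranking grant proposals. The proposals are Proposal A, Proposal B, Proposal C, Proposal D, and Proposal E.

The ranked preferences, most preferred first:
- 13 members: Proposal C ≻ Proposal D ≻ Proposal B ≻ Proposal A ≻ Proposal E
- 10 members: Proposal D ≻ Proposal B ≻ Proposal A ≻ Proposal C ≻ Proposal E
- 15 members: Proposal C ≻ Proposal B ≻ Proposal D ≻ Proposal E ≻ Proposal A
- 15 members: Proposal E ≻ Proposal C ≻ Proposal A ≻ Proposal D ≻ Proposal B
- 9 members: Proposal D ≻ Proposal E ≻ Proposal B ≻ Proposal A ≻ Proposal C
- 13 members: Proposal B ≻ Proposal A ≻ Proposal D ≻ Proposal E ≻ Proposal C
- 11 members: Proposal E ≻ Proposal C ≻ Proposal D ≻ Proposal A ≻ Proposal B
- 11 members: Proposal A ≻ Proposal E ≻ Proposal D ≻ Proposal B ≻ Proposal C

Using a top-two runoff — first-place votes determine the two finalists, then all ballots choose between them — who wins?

Round 1 first-place votes: Proposal A 11, Proposal B 13, Proposal C 28, Proposal D 19, Proposal E 26. Proposal C and Proposal E advance.
Runoff: Proposal C is ranked above Proposal E on 38 ballots, Proposal E above Proposal C on 59.

Proposal E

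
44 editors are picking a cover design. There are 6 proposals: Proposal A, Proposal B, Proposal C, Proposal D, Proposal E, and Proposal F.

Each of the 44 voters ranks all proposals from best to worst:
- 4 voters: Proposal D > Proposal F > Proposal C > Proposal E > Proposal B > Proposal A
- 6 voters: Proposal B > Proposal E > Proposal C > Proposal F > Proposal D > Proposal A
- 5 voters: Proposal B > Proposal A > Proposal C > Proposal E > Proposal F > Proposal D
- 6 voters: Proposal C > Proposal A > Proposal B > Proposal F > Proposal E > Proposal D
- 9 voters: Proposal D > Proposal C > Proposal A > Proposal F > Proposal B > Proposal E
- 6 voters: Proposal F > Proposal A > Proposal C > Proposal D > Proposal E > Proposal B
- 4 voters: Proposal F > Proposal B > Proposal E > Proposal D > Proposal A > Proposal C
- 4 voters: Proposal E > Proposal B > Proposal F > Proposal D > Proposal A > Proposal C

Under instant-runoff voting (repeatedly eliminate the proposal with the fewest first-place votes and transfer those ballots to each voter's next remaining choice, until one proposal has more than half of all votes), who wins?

Round 1: Proposal A 0, Proposal B 11, Proposal C 6, Proposal D 13, Proposal E 4, Proposal F 10. Proposal A eliminated.
Round 2: Proposal B 11, Proposal C 6, Proposal D 13, Proposal E 4, Proposal F 10. Proposal E eliminated.
Round 3: Proposal B 15, Proposal C 6, Proposal D 13, Proposal F 10. Proposal C eliminated.
Round 4: Proposal B 21, Proposal D 13, Proposal F 10. Proposal F eliminated.
Round 5: Proposal B 25, Proposal D 19. Proposal B has a majority (≥23).

Proposal B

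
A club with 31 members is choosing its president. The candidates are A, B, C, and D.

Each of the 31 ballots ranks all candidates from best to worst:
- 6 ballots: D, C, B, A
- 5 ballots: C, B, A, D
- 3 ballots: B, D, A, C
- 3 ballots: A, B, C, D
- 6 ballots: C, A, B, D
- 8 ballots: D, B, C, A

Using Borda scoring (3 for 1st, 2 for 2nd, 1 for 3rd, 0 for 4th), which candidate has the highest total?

A: 6×0 + 5×1 + 3×1 + 3×3 + 6×2 + 8×0 = 29
B: 6×1 + 5×2 + 3×3 + 3×2 + 6×1 + 8×2 = 53
C: 6×2 + 5×3 + 3×0 + 3×1 + 6×3 + 8×1 = 56
D: 6×3 + 5×0 + 3×2 + 3×0 + 6×0 + 8×3 = 48

C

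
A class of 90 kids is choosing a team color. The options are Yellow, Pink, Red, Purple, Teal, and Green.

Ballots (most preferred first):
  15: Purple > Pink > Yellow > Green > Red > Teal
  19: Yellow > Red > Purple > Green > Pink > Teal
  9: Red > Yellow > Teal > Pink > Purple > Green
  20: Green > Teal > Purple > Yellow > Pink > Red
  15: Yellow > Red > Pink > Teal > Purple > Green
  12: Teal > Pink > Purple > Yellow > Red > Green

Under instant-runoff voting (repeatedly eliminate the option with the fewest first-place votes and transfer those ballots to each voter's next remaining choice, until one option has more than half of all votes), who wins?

Round 1: Yellow 34, Pink 0, Red 9, Purple 15, Teal 12, Green 20. Pink eliminated.
Round 2: Yellow 34, Red 9, Purple 15, Teal 12, Green 20. Red eliminated.
Round 3: Yellow 43, Purple 15, Teal 12, Green 20. Teal eliminated.
Round 4: Yellow 43, Purple 27, Green 20. Green eliminated.
Round 5: Yellow 43, Purple 47. Purple has a majority (≥46).

Purple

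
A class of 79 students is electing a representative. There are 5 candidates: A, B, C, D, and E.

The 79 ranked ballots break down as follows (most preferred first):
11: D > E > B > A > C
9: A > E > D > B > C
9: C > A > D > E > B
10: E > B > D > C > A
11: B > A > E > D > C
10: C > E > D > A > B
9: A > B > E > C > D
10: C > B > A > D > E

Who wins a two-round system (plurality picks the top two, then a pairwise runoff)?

Round 1 first-place votes: A 18, B 11, C 29, D 11, E 10. C and A advance.
Runoff: C is ranked above A on 39 ballots, A above C on 40.

A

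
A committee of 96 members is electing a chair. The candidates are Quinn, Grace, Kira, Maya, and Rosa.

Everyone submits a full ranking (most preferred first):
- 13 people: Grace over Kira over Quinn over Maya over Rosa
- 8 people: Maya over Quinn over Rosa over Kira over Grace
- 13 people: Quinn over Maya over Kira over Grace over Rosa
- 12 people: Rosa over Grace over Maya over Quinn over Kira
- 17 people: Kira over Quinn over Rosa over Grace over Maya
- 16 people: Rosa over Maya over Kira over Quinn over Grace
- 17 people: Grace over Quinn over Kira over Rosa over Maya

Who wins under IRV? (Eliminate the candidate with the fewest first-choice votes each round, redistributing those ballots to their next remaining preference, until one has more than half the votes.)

Round 1: Quinn 13, Grace 30, Kira 17, Maya 8, Rosa 28. Maya eliminated.
Round 2: Quinn 21, Grace 30, Kira 17, Rosa 28. Kira eliminated.
Round 3: Quinn 38, Grace 30, Rosa 28. Rosa eliminated.
Round 4: Quinn 54, Grace 42. Quinn has a majority (≥49).

Quinn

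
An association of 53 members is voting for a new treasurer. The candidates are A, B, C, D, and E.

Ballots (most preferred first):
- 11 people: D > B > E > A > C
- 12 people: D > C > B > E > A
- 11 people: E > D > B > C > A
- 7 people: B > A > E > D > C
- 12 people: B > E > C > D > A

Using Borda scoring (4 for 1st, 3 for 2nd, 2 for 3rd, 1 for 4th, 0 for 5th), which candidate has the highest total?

B

A: 11×1 + 12×0 + 11×0 + 7×3 + 12×0 = 32
B: 11×3 + 12×2 + 11×2 + 7×4 + 12×4 = 155
C: 11×0 + 12×3 + 11×1 + 7×0 + 12×2 = 71
D: 11×4 + 12×4 + 11×3 + 7×1 + 12×1 = 144
E: 11×2 + 12×1 + 11×4 + 7×2 + 12×3 = 128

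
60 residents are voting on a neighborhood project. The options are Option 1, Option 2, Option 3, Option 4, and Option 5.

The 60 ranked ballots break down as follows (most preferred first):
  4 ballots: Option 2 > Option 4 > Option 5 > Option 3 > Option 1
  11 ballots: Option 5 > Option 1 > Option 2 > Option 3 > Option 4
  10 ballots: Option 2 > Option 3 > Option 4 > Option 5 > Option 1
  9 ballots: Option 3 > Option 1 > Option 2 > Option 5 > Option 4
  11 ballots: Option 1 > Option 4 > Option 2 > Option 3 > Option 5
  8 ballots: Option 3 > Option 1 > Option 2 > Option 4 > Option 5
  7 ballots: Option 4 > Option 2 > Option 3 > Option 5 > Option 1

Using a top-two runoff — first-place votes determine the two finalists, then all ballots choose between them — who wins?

Round 1 first-place votes: Option 1 11, Option 2 14, Option 3 17, Option 4 7, Option 5 11. Option 3 and Option 2 advance.
Runoff: Option 3 is ranked above Option 2 on 17 ballots, Option 2 above Option 3 on 43.

Option 2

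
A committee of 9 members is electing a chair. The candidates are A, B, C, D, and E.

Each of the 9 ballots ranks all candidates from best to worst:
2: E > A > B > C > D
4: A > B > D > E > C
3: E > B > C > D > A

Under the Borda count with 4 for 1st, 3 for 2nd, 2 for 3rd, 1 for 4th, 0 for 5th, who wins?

B

A: 2×3 + 4×4 + 3×0 = 22
B: 2×2 + 4×3 + 3×3 = 25
C: 2×1 + 4×0 + 3×2 = 8
D: 2×0 + 4×2 + 3×1 = 11
E: 2×4 + 4×1 + 3×4 = 24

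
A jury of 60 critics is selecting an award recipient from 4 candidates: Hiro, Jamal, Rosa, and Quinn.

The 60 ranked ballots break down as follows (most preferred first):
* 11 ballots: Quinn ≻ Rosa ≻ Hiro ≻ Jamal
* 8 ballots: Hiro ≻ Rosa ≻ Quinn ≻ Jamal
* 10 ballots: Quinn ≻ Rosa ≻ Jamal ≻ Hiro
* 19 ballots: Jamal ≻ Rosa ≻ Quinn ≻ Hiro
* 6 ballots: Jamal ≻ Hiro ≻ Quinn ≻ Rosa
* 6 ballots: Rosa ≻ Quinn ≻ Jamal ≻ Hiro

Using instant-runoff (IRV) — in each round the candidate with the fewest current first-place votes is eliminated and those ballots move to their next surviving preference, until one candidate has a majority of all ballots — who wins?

Quinn

Round 1: Hiro 8, Jamal 25, Rosa 6, Quinn 21. Rosa eliminated.
Round 2: Hiro 8, Jamal 25, Quinn 27. Hiro eliminated.
Round 3: Jamal 25, Quinn 35. Quinn has a majority (≥31).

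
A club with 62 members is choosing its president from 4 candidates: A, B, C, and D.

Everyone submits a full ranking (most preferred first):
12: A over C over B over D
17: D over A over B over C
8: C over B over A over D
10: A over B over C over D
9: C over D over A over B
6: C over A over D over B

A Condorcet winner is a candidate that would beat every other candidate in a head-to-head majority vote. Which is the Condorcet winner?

A

A vs B: 54–8
A vs C: 39–23
A vs D: 36–26
A beats every other candidate.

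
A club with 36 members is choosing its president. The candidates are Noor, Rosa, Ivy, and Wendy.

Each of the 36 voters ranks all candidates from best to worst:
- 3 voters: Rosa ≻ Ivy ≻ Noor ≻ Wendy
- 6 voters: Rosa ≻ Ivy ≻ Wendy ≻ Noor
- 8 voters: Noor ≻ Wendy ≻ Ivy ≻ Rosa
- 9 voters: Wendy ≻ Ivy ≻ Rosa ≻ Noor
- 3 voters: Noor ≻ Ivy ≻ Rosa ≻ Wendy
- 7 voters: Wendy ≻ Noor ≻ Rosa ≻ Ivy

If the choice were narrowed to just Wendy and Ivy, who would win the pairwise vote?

Wendy is ranked above Ivy on 24 ballots; Ivy above Wendy on 12.

Wendy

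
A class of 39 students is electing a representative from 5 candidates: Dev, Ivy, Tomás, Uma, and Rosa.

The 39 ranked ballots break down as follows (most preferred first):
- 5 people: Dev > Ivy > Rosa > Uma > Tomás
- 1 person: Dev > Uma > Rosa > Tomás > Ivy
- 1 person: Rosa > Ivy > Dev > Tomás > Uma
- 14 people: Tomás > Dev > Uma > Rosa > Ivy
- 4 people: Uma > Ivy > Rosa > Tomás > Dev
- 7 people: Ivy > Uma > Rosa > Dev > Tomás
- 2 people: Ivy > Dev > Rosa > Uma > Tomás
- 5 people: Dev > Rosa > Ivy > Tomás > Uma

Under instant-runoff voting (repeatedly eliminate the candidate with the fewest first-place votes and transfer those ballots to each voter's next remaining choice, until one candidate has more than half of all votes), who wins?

Ivy

Round 1: Dev 11, Ivy 9, Tomás 14, Uma 4, Rosa 1. Rosa eliminated.
Round 2: Dev 11, Ivy 10, Tomás 14, Uma 4. Uma eliminated.
Round 3: Dev 11, Ivy 14, Tomás 14. Dev eliminated.
Round 4: Ivy 24, Tomás 15. Ivy has a majority (≥20).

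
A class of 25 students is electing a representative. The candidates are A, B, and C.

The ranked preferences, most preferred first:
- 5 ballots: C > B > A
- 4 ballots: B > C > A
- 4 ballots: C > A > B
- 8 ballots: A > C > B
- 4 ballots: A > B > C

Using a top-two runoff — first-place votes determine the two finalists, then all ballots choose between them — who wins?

C

Round 1 first-place votes: A 12, B 4, C 9. A and C advance.
Runoff: A is ranked above C on 12 ballots, C above A on 13.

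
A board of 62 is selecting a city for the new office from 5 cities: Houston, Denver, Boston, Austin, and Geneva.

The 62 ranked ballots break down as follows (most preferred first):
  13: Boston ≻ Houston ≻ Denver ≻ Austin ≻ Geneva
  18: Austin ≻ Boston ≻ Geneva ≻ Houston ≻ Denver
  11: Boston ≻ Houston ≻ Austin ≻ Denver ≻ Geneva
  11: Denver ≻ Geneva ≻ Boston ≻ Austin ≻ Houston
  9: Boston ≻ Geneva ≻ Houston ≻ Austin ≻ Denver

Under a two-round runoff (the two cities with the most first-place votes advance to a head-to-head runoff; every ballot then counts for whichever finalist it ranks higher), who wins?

Round 1 first-place votes: Houston 0, Denver 11, Boston 33, Austin 18, Geneva 0. Boston and Austin advance.
Runoff: Boston is ranked above Austin on 44 ballots, Austin above Boston on 18.

Boston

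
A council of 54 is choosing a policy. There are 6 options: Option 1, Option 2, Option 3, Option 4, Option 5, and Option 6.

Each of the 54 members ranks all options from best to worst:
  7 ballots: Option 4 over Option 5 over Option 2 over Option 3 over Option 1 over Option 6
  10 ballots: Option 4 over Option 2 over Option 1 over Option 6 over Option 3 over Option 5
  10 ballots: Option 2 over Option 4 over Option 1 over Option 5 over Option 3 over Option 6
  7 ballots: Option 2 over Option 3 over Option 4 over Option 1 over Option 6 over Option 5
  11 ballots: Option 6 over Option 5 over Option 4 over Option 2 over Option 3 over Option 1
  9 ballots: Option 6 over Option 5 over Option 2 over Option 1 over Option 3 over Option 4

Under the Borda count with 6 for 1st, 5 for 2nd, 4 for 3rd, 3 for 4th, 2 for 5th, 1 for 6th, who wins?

Option 2

Option 1: 7×2 + 10×4 + 10×4 + 7×3 + 11×1 + 9×3 = 153
Option 2: 7×4 + 10×5 + 10×6 + 7×6 + 11×3 + 9×4 = 249
Option 3: 7×3 + 10×2 + 10×2 + 7×5 + 11×2 + 9×2 = 136
Option 4: 7×6 + 10×6 + 10×5 + 7×4 + 11×4 + 9×1 = 233
Option 5: 7×5 + 10×1 + 10×3 + 7×1 + 11×5 + 9×5 = 182
Option 6: 7×1 + 10×3 + 10×1 + 7×2 + 11×6 + 9×6 = 181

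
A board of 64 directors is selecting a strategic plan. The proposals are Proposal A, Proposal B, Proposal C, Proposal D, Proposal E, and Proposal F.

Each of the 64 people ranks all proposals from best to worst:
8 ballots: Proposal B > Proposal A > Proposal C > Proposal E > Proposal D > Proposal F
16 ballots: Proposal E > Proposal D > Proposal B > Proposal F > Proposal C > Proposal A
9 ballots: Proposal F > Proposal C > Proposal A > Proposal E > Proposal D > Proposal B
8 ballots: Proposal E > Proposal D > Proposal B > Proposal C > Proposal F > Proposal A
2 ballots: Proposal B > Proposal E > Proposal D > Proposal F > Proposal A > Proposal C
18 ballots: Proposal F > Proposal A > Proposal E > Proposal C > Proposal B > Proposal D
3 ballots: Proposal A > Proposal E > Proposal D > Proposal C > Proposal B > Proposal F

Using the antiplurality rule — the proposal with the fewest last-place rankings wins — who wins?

Proposal E

Last-place votes: Proposal A 24, Proposal B 9, Proposal C 2, Proposal D 18, Proposal E 0, Proposal F 11.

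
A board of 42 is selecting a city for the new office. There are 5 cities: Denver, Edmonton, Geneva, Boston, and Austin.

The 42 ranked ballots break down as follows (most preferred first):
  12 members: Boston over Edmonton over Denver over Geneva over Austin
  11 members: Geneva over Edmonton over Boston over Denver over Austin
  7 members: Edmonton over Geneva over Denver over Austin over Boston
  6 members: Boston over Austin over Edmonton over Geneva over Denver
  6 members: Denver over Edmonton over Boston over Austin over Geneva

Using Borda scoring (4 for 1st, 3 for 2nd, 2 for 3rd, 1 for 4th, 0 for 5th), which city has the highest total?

Edmonton

Denver: 12×2 + 11×1 + 7×2 + 6×0 + 6×4 = 73
Edmonton: 12×3 + 11×3 + 7×4 + 6×2 + 6×3 = 127
Geneva: 12×1 + 11×4 + 7×3 + 6×1 + 6×0 = 83
Boston: 12×4 + 11×2 + 7×0 + 6×4 + 6×2 = 106
Austin: 12×0 + 11×0 + 7×1 + 6×3 + 6×1 = 31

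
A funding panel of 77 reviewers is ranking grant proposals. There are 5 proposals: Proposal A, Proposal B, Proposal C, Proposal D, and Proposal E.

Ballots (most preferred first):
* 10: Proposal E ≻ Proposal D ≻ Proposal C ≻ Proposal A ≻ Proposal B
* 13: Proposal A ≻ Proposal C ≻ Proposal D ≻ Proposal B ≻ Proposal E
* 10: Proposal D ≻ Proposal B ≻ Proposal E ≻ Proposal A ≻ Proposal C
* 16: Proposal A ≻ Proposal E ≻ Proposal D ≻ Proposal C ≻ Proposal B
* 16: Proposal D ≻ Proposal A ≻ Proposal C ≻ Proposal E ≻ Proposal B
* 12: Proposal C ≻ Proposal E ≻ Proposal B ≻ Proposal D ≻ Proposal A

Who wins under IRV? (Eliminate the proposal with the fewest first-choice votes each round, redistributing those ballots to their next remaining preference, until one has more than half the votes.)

Round 1: Proposal A 29, Proposal B 0, Proposal C 12, Proposal D 26, Proposal E 10. Proposal B eliminated.
Round 2: Proposal A 29, Proposal C 12, Proposal D 26, Proposal E 10. Proposal E eliminated.
Round 3: Proposal A 29, Proposal C 12, Proposal D 36. Proposal C eliminated.
Round 4: Proposal A 29, Proposal D 48. Proposal D has a majority (≥39).

Proposal D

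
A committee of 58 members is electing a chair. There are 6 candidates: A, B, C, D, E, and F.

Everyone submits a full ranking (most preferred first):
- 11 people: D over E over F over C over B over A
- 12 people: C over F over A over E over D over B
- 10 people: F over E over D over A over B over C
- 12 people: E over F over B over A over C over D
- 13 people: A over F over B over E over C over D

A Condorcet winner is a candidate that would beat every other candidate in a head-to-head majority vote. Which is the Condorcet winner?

F vs A: 45–13
F vs B: 58–0
F vs C: 46–12
F vs D: 47–11
F vs E: 35–23
F beats every other candidate.

F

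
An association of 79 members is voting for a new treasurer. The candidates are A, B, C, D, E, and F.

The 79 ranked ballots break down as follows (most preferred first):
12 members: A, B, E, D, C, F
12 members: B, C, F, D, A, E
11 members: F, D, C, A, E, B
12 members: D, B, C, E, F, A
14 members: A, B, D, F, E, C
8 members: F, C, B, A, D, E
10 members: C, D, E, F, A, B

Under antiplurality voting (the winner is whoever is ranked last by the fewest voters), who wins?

Last-place votes: A 12, B 21, C 14, D 0, E 20, F 12.

D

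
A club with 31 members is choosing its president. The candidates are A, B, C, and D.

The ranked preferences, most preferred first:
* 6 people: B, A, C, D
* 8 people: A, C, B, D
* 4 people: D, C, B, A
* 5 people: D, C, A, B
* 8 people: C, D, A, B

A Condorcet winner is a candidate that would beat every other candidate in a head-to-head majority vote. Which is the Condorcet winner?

C vs A: 17–14
C vs B: 25–6
C vs D: 22–9
C beats every other candidate.

C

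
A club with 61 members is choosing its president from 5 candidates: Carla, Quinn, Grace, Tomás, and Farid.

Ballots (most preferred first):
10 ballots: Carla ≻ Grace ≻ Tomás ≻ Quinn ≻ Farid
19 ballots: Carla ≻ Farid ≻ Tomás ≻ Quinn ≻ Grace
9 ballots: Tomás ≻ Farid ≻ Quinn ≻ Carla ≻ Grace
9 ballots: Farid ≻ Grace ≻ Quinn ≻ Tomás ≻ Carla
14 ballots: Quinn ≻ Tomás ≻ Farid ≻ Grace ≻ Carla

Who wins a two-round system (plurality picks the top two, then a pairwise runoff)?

Quinn

Round 1 first-place votes: Carla 29, Quinn 14, Grace 0, Tomás 9, Farid 9. Carla and Quinn advance.
Runoff: Carla is ranked above Quinn on 29 ballots, Quinn above Carla on 32.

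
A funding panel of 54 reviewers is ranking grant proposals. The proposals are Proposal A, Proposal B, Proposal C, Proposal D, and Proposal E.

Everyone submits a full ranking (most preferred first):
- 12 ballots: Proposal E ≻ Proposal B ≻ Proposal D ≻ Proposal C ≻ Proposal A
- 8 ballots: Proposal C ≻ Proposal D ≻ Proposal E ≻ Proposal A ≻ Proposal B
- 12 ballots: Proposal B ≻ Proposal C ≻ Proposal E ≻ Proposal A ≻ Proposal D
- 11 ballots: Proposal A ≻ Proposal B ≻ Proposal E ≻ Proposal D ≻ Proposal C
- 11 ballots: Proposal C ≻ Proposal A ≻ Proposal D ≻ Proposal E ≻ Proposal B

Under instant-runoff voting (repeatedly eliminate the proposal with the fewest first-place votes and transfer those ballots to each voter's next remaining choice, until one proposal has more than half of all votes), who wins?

Proposal B

Round 1: Proposal A 11, Proposal B 12, Proposal C 19, Proposal D 0, Proposal E 12. Proposal D eliminated.
Round 2: Proposal A 11, Proposal B 12, Proposal C 19, Proposal E 12. Proposal A eliminated.
Round 3: Proposal B 23, Proposal C 19, Proposal E 12. Proposal E eliminated.
Round 4: Proposal B 35, Proposal C 19. Proposal B has a majority (≥28).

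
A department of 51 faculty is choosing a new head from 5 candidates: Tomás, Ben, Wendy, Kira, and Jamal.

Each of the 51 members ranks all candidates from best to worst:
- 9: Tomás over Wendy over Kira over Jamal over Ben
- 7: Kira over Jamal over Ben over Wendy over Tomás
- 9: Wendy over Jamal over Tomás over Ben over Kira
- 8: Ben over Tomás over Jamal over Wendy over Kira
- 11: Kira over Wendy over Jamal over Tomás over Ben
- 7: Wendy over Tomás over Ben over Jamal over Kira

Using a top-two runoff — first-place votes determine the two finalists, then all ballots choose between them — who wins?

Round 1 first-place votes: Tomás 9, Ben 8, Wendy 16, Kira 18, Jamal 0. Kira and Wendy advance.
Runoff: Kira is ranked above Wendy on 18 ballots, Wendy above Kira on 33.

Wendy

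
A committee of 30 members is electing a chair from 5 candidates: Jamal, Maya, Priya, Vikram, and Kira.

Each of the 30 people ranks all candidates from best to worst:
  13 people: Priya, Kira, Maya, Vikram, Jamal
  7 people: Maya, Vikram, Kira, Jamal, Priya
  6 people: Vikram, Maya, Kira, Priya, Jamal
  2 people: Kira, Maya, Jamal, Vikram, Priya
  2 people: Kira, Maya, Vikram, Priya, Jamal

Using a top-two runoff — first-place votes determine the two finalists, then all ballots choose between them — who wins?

Maya

Round 1 first-place votes: Jamal 0, Maya 7, Priya 13, Vikram 6, Kira 4. Priya and Maya advance.
Runoff: Priya is ranked above Maya on 13 ballots, Maya above Priya on 17.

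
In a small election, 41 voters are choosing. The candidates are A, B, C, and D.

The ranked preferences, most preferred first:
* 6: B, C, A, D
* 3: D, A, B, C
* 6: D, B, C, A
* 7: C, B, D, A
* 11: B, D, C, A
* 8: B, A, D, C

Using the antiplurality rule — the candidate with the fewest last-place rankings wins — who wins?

B

Last-place votes: A 24, B 0, C 11, D 6.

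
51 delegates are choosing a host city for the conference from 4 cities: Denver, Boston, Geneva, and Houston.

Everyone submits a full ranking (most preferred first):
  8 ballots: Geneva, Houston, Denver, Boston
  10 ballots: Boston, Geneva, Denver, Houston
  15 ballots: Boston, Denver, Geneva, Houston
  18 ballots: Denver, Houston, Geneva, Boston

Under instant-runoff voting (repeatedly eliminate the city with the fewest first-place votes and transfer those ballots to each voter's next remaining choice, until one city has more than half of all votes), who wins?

Round 1: Denver 18, Boston 25, Geneva 8, Houston 0. Houston eliminated.
Round 2: Denver 18, Boston 25, Geneva 8. Geneva eliminated.
Round 3: Denver 26, Boston 25. Denver has a majority (≥26).

Denver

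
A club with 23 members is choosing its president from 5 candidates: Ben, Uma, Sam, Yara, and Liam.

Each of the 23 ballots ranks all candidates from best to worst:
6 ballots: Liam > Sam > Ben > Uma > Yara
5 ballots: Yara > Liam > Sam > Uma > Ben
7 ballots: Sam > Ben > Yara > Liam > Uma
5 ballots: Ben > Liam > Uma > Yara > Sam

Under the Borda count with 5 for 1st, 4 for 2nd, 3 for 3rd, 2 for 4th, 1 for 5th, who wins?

Ben: 6×3 + 5×1 + 7×4 + 5×5 = 76
Uma: 6×2 + 5×2 + 7×1 + 5×3 = 44
Sam: 6×4 + 5×3 + 7×5 + 5×1 = 79
Yara: 6×1 + 5×5 + 7×3 + 5×2 = 62
Liam: 6×5 + 5×4 + 7×2 + 5×4 = 84

Liam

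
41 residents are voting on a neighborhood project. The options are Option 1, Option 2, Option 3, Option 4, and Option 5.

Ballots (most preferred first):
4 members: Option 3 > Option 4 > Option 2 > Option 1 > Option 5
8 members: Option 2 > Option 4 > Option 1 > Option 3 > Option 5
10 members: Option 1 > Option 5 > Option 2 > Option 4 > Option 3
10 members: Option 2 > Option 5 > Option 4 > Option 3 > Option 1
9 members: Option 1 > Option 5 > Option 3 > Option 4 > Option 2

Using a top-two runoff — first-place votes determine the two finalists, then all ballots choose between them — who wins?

Option 2

Round 1 first-place votes: Option 1 19, Option 2 18, Option 3 4, Option 4 0, Option 5 0. Option 1 and Option 2 advance.
Runoff: Option 1 is ranked above Option 2 on 19 ballots, Option 2 above Option 1 on 22.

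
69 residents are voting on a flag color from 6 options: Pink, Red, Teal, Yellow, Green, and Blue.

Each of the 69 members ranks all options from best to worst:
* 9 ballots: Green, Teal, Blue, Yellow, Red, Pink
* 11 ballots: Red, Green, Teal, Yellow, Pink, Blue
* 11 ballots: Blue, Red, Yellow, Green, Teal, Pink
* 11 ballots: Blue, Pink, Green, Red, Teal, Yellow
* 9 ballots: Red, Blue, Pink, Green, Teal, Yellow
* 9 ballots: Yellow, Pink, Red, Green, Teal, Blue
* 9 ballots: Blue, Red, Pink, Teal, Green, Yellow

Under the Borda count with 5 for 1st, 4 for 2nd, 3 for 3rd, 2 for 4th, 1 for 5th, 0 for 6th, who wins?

Red

Pink: 9×0 + 11×1 + 11×0 + 11×4 + 9×3 + 9×4 + 9×3 = 145
Red: 9×1 + 11×5 + 11×4 + 11×2 + 9×5 + 9×3 + 9×4 = 238
Teal: 9×4 + 11×3 + 11×1 + 11×1 + 9×1 + 9×1 + 9×2 = 127
Yellow: 9×2 + 11×2 + 11×3 + 11×0 + 9×0 + 9×5 + 9×0 = 118
Green: 9×5 + 11×4 + 11×2 + 11×3 + 9×2 + 9×2 + 9×1 = 189
Blue: 9×3 + 11×0 + 11×5 + 11×5 + 9×4 + 9×0 + 9×5 = 218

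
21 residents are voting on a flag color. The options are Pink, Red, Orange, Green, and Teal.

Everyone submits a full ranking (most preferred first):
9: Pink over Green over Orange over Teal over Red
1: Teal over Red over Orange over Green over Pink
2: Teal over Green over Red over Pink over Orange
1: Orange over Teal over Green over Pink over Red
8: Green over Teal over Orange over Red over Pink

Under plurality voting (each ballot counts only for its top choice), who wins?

Pink

First-place votes: Pink 9, Red 0, Orange 1, Green 8, Teal 3.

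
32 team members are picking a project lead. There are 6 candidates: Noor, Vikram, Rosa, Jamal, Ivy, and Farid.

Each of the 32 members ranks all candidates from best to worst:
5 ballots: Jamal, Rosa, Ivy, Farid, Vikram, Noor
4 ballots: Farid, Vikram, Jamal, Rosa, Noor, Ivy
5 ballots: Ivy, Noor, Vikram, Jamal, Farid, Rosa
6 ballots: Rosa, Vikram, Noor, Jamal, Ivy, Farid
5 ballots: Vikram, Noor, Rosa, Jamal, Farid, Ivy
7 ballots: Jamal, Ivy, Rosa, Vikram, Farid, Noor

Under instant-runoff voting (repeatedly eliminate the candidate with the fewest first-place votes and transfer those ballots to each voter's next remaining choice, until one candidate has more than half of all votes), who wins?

Round 1: Noor 0, Vikram 5, Rosa 6, Jamal 12, Ivy 5, Farid 4. Noor eliminated.
Round 2: Vikram 5, Rosa 6, Jamal 12, Ivy 5, Farid 4. Farid eliminated.
Round 3: Vikram 9, Rosa 6, Jamal 12, Ivy 5. Ivy eliminated.
Round 4: Vikram 14, Rosa 6, Jamal 12. Rosa eliminated.
Round 5: Vikram 20, Jamal 12. Vikram has a majority (≥17).

Vikram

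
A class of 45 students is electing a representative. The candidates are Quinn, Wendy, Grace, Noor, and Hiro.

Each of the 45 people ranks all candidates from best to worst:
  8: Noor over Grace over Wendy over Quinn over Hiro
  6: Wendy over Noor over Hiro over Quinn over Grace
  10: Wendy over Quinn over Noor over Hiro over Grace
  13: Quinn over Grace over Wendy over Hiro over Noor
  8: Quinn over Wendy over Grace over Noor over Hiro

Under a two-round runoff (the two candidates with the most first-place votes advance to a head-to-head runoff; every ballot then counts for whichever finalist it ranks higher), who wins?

Round 1 first-place votes: Quinn 21, Wendy 16, Grace 0, Noor 8, Hiro 0. Quinn and Wendy advance.
Runoff: Quinn is ranked above Wendy on 21 ballots, Wendy above Quinn on 24.

Wendy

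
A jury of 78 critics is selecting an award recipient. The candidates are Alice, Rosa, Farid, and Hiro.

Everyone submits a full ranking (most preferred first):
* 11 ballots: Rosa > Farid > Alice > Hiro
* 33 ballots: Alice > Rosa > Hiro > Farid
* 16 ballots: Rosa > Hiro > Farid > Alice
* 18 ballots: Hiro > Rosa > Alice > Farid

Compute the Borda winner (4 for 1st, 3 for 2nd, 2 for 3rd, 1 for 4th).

Alice: 11×2 + 33×4 + 16×1 + 18×2 = 206
Rosa: 11×4 + 33×3 + 16×4 + 18×3 = 261
Farid: 11×3 + 33×1 + 16×2 + 18×1 = 116
Hiro: 11×1 + 33×2 + 16×3 + 18×4 = 197

Rosa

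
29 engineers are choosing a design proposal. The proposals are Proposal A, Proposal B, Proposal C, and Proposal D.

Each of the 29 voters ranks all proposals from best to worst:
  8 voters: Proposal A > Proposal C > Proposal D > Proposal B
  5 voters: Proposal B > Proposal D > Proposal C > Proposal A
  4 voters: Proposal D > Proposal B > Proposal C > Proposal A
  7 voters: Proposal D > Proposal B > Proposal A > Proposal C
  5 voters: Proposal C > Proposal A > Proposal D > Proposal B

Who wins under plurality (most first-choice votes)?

Proposal D

First-place votes: Proposal A 8, Proposal B 5, Proposal C 5, Proposal D 11.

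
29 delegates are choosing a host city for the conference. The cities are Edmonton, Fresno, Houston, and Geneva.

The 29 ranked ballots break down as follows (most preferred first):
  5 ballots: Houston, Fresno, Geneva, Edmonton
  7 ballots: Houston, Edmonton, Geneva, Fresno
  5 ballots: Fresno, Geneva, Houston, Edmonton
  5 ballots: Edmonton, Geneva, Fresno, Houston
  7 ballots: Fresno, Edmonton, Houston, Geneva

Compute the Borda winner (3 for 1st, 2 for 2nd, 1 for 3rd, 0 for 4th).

Edmonton: 5×0 + 7×2 + 5×0 + 5×3 + 7×2 = 43
Fresno: 5×2 + 7×0 + 5×3 + 5×1 + 7×3 = 51
Houston: 5×3 + 7×3 + 5×1 + 5×0 + 7×1 = 48
Geneva: 5×1 + 7×1 + 5×2 + 5×2 + 7×0 = 32

Fresno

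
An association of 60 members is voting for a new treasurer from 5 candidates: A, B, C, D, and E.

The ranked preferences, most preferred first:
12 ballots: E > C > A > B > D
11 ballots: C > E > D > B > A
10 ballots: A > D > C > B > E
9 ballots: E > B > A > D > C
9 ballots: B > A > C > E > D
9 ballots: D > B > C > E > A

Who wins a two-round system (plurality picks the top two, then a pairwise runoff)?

Round 1 first-place votes: A 10, B 9, C 11, D 9, E 21. E and C advance.
Runoff: E is ranked above C on 21 ballots, C above E on 39.

C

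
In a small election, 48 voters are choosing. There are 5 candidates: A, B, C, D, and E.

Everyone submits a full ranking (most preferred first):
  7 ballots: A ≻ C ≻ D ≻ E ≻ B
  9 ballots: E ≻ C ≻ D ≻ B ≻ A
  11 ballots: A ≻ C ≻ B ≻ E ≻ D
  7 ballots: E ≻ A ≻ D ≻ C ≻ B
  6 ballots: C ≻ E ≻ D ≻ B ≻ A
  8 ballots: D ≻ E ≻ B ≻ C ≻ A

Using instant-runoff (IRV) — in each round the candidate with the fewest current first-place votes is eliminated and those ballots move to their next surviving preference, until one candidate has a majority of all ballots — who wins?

E

Round 1: A 18, B 0, C 6, D 8, E 16. B eliminated.
Round 2: A 18, C 6, D 8, E 16. C eliminated.
Round 3: A 18, D 8, E 22. D eliminated.
Round 4: A 18, E 30. E has a majority (≥25).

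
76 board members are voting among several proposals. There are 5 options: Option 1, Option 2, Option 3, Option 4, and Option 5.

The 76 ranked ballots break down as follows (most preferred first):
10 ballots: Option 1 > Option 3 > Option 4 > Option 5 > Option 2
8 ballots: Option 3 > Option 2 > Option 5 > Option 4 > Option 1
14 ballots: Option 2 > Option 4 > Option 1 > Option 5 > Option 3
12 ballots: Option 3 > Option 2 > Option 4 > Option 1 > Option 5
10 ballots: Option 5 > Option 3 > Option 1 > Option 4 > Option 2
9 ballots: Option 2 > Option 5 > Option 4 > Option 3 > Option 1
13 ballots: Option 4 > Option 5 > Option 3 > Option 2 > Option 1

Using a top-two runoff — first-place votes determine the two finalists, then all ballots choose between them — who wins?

Round 1 first-place votes: Option 1 10, Option 2 23, Option 3 20, Option 4 13, Option 5 10. Option 2 and Option 3 advance.
Runoff: Option 2 is ranked above Option 3 on 23 ballots, Option 3 above Option 2 on 53.

Option 3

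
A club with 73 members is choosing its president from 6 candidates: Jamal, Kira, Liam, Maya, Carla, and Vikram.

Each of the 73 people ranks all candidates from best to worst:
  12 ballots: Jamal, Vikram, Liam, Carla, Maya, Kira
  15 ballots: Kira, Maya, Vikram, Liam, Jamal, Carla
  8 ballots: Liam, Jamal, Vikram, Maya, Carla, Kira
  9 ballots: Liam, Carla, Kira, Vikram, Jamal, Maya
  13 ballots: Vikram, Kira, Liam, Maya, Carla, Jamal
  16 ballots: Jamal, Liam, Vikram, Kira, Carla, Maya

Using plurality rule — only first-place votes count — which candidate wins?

First-place votes: Jamal 28, Kira 15, Liam 17, Maya 0, Carla 0, Vikram 13.

Jamal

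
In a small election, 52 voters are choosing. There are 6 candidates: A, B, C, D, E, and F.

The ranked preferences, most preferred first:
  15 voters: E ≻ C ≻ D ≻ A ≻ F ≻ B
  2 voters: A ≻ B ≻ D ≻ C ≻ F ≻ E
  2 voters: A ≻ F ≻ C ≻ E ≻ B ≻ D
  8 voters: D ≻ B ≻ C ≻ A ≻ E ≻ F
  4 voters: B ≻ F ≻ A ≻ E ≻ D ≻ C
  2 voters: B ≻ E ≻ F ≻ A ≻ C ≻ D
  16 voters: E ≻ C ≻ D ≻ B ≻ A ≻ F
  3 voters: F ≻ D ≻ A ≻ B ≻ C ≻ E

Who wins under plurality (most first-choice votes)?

E

First-place votes: A 4, B 6, C 0, D 8, E 31, F 3.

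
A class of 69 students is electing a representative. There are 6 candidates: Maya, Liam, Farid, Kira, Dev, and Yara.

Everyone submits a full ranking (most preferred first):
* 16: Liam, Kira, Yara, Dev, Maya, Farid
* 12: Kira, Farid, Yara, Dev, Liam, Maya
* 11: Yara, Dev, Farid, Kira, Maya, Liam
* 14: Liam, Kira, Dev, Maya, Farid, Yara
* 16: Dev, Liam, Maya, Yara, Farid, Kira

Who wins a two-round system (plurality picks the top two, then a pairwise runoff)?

Round 1 first-place votes: Maya 0, Liam 30, Farid 0, Kira 12, Dev 16, Yara 11. Liam and Dev advance.
Runoff: Liam is ranked above Dev on 30 ballots, Dev above Liam on 39.

Dev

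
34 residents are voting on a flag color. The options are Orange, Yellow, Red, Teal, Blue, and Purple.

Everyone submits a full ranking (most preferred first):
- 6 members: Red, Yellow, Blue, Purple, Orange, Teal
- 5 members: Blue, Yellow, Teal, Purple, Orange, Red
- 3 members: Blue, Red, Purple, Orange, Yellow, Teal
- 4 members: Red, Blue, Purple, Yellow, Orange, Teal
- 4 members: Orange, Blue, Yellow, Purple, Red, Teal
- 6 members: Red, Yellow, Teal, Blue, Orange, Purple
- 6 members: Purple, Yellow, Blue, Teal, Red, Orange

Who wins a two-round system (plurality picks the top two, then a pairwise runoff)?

Round 1 first-place votes: Orange 4, Yellow 0, Red 16, Teal 0, Blue 8, Purple 6. Red and Blue advance.
Runoff: Red is ranked above Blue on 16 ballots, Blue above Red on 18.

Blue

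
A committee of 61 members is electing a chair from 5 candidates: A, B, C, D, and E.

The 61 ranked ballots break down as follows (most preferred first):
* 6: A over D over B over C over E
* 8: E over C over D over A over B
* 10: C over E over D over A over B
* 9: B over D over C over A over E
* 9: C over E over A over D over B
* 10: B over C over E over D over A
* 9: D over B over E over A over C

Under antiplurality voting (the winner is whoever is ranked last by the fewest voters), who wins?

D

Last-place votes: A 10, B 27, C 9, D 0, E 15.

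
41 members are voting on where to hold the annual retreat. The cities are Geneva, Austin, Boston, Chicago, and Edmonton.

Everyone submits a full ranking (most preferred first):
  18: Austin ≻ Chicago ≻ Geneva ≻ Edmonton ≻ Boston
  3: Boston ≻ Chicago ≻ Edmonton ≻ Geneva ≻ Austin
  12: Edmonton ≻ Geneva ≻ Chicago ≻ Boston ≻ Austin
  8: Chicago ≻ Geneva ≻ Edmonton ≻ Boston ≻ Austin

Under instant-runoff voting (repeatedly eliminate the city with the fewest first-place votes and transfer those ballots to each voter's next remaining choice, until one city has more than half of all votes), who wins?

Edmonton

Round 1: Geneva 0, Austin 18, Boston 3, Chicago 8, Edmonton 12. Geneva eliminated.
Round 2: Austin 18, Boston 3, Chicago 8, Edmonton 12. Boston eliminated.
Round 3: Austin 18, Chicago 11, Edmonton 12. Chicago eliminated.
Round 4: Austin 18, Edmonton 23. Edmonton has a majority (≥21).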